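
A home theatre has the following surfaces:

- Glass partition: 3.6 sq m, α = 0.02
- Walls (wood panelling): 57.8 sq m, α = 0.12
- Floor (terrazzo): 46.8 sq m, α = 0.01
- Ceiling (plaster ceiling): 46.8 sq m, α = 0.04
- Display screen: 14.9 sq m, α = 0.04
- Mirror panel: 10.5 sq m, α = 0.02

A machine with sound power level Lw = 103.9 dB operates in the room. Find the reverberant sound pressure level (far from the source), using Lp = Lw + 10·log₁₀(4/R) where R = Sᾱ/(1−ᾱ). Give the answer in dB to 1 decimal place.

99.6 dB

Σ(Sᵢαᵢ) = 3.6·0.02 + 57.8·0.12 + 46.8·0.01 + 46.8·0.04 + 14.9·0.04 + 10.5·0.02 = 10.154; total area S = 180.4 sq m.
ᾱ = 10.154/180.4 = 0.0563; R = Sᾱ/(1−ᾱ) = 10.154/(1−0.0563) = 10.760 sq m.
Lp = Lw + 10 log₁₀(4/R) = 103.9 -4.30 = 99.6 dB.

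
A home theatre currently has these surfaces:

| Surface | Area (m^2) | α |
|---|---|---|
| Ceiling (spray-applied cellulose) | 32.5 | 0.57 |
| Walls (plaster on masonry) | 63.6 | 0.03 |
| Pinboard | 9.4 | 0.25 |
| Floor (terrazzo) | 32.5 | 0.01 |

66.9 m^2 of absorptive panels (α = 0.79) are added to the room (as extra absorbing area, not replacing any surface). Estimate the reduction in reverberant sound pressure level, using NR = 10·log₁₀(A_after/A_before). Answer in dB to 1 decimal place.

5.2 dB

Summing Sᵢαᵢ: 18.525 + 1.908 + 2.350 + 0.325 → A_before = 23.108 sabins.
Treatment contributes 66.9·0.79 = 52.851 sabins.
A_after = 23.108 + 52.851 = 75.959 sabins.
NR = 10·log₁₀(75.959/23.108) = 5.2 dB.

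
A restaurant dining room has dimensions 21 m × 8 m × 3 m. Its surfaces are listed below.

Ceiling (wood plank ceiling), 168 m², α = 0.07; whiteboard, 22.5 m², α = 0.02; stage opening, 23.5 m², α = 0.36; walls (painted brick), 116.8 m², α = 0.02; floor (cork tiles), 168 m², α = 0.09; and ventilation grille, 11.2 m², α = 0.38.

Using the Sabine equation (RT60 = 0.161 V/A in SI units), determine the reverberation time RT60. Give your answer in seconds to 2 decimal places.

Summing Sᵢαᵢ: 11.760 + 0.450 + 8.460 + 2.336 + 15.120 + 4.256 → A = 42.382 sabins.
Volume V = 21 × 8 × 3 = 504 m³.
RT60 = 0.161 · V / A = 0.161 × 504 / 42.382 = 1.91 s.

1.91 sec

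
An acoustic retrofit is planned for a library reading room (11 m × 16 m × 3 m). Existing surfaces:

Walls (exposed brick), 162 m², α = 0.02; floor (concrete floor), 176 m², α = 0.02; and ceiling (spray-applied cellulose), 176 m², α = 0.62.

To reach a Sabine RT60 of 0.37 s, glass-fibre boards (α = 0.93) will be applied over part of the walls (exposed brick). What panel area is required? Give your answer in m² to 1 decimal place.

125.1

A₁ = Σ Sᵢαᵢ = 162*0.02 + 176*0.02 + 176*0.62 = 115.880 sabins.
Required A₂ = 0.161·528/0.37 = 229.751 sabins.
Absorption to add: 229.751 − 115.880 = 113.871 sabins.
Net gain per m²: Δα = 0.93 − 0.02 = 0.91.
Panel area = 113.871 / 0.91 = 125.1 m².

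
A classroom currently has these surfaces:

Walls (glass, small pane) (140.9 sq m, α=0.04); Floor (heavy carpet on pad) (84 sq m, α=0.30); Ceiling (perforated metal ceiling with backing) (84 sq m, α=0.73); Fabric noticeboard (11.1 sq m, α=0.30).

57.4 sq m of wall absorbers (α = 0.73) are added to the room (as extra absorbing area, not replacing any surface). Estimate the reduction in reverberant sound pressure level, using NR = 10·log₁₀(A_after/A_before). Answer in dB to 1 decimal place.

Summing Sᵢαᵢ: 5.636 + 25.200 + 61.320 + 3.330 → A_before = 95.486 sabins.
Treatment contributes 57.4·0.73 = 41.902 sabins.
A_after = 95.486 + 41.902 = 137.388 sabins.
Reduction = 10 log₁₀(A_after/A_before) = 10 log₁₀(1.4388) = 1.6 dB.

1.6 dB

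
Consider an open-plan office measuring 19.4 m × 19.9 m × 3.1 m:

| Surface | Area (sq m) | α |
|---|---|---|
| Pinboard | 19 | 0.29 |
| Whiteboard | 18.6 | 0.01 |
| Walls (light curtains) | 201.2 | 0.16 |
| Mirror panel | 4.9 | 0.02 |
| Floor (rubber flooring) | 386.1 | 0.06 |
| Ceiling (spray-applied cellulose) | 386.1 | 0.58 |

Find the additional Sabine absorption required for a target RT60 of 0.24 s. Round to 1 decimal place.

517.8 sabins

A₁ = Σ Sᵢαᵢ = 19×0.29 + 18.6×0.01 + 201.2×0.16 + 4.9×0.02 + 386.1×0.06 + 386.1×0.58 = 285.090 sabins.
V = 1196.786 m³. Required absorption A₂ = 0.161 × 1196.786 / 0.24 = 802.844 sabins.
Shortfall: 802.844 − 285.090 = 517.8 sabins.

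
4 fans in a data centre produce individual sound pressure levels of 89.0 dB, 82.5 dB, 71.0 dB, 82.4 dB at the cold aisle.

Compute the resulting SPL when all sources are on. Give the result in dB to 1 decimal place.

90.6 dB

Σ 10^(Lᵢ/10) = 1.159e+09.
Combined level = 10 log₁₀(1.159e+09) = 90.6 dB.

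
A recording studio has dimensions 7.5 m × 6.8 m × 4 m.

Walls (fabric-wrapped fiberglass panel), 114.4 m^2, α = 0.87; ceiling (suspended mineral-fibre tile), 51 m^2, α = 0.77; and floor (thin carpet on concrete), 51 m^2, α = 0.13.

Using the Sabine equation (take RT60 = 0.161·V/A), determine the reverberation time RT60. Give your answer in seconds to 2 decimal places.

0.23 s

Summing Sᵢαᵢ: 99.528 + 39.270 + 6.630 → A = 145.428 sabins.
V = 7.5·6.8·4 = 204 m³.
RT60 = 0.161 · V / A = 0.161 × 204 / 145.428 = 0.23 s.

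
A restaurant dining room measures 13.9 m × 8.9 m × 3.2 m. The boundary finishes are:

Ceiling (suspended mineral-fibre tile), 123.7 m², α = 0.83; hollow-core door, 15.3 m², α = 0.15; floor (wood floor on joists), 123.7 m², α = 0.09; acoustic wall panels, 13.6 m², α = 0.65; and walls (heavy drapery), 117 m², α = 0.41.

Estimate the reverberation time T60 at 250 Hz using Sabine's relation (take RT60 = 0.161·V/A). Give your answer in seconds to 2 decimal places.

Equivalent absorption area: A = 123.7*0.83 + 15.3*0.15 + 123.7*0.09 + 13.6*0.65 + 117*0.41 = 172.909 m².
V = 13.9·8.9·3.2 = 395.872 m³.
RT60 = 0.161 · V / A = 0.161 × 395.872 / 172.909 = 0.37 s.

0.37 s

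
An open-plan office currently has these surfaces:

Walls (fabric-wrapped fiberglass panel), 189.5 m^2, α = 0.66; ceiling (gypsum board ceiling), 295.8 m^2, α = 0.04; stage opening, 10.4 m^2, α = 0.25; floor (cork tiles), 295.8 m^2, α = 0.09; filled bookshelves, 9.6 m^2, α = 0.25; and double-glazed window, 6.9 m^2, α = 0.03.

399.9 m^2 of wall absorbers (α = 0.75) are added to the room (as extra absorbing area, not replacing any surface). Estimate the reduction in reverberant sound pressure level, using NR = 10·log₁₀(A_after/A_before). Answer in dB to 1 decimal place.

Summing Sᵢαᵢ: 125.070 + 11.832 + 2.600 + 26.622 + 2.400 + 0.207 → A_before = 168.731 sabins.
Treatment contributes 399.9·0.75 = 299.925 sabins.
A_after = 168.731 + 299.925 = 468.656 sabins.
Reduction = 10 log₁₀(A_after/A_before) = 10 log₁₀(2.7775) = 4.4 dB.

4.4 dB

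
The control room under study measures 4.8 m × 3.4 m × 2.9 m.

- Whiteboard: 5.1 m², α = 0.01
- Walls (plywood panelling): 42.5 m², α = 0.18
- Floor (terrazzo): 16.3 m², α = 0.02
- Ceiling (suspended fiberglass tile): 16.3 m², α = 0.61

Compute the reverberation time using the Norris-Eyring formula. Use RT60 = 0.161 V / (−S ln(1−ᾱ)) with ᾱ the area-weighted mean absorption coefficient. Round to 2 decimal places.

0.37 s

S = Σ Sᵢ = 80.2 m².
Σ(Sᵢαᵢ) = 5.1·0.01 + 42.5·0.18 + 16.3·0.02 + 16.3·0.61 = 17.970.
ᾱ = 17.970 / 80.2 = 0.2241.
Eyring denominator: −S ln(1−ᾱ) = 20.349.
V = 4.8 × 3.4 × 2.9 = 47.328 m³.
T = 0.161·V/[−S·ln(1−ᾱ)] = 0.161·47.328/20.349 = 0.37 s.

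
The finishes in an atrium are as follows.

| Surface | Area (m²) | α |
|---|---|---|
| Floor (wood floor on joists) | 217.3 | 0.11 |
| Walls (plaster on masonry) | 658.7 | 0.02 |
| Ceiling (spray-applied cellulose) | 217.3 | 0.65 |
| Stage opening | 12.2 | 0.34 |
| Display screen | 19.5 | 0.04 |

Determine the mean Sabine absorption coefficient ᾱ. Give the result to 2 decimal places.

0.16

Total surface area S = 1125.0 m².
Σ(Sᵢαᵢ) = 217.3×0.11 + 658.7×0.02 + 217.3×0.65 + 12.2×0.34 + 19.5×0.04 = 183.250.
ᾱ = A/S = 0.16.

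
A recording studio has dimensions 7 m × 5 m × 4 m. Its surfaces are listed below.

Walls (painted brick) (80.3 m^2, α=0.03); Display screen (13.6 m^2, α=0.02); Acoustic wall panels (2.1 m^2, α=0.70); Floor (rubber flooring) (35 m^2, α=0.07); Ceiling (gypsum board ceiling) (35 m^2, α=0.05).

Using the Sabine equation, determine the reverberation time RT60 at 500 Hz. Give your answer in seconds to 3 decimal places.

2.699 seconds

A = Σ Sᵢαᵢ = 80.3·0.03 + 13.6·0.02 + 2.1·0.70 + 35·0.07 + 35·0.05 = 8.351 sabins.
V = 7·5·4 = 140 m³.
Sabine: RT60 = 0.161 × 140 / 8.351 = 2.699 s.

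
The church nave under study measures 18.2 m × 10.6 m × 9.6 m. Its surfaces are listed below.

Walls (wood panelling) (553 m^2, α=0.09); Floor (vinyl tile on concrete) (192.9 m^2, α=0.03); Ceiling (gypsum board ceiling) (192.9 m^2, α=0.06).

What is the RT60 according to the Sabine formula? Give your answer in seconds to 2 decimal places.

Equivalent absorption area: A = 553×0.09 + 192.9×0.03 + 192.9×0.06 = 67.131 m^2.
V = 18.2·10.6·9.6 = 1852.032 m³.
RT60 = 0.161 · V / A = 0.161 × 1852.032 / 67.131 = 4.44 s.

4.44 s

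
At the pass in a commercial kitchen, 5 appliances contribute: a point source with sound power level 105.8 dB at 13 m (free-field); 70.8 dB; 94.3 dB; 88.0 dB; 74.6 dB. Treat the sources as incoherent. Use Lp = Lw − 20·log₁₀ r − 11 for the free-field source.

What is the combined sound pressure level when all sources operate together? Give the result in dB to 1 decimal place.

95.3 dB

Source at 13 m: Lp = 105.8 − 20·log₁₀(13) − 11 = 72.5 dB.
Sum in the linear (power) domain: Σ 10^(Lᵢ/10) = 10^(72.5/10) + 10^(70.8/10) + 10^(94.3/10) + 10^(88.0/10) + 10^(74.6/10) = 3.381e+09.
Combined level = 10 log₁₀(3.381e+09) = 95.3 dB.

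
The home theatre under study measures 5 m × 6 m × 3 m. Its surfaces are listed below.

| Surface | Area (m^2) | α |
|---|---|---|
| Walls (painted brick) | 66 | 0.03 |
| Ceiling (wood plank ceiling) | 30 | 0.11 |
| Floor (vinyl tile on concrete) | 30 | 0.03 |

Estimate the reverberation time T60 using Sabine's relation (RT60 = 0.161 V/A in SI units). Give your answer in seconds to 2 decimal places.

2.34 s

A = Σ Sᵢαᵢ = 66×0.03 + 30×0.11 + 30×0.03 = 6.180 sabins.
V = 5·6·3 = 90 m³.
Sabine: RT60 = 0.161 × 90 / 6.180 = 2.34 s.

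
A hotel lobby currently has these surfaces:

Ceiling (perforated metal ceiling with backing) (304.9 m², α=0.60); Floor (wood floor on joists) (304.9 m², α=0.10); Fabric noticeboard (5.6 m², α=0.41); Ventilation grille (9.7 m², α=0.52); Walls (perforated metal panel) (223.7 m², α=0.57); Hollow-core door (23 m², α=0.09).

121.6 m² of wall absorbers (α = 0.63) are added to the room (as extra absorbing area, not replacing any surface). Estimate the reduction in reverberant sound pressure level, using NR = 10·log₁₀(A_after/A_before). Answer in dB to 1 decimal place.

Total absorption A_before = 304.9×0.60 + 304.9×0.10 + 5.6×0.41 + 9.7×0.52 + 223.7×0.57 + 23×0.09
  = 182.940 + 30.490 + 2.296 + 5.044 + 127.509 + 2.070 = 350.349 m² sabins.
Treatment contributes 121.6·0.63 = 76.608 sabins.
A_after = 350.349 + 76.608 = 426.957 sabins.
Reduction = 10 log₁₀(A_after/A_before) = 10 log₁₀(1.2187) = 0.9 dB.

0.9 dB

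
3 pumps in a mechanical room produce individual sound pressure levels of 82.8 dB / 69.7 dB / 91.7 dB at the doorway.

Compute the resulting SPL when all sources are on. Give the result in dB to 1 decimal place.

Σ 10^(Lᵢ/10) = 1.679e+09.
Back to dB: 10·log₁₀ Σ = 92.3 dB.

92.3 dB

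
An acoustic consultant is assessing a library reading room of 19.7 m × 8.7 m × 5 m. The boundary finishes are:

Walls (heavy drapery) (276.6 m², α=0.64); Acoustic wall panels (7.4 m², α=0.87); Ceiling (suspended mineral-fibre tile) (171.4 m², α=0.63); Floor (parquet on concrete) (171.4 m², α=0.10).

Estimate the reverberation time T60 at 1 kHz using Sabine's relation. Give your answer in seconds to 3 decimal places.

0.447 seconds

A = Σ Sᵢαᵢ = 276.6·0.64 + 7.4·0.87 + 171.4·0.63 + 171.4·0.10 = 308.584 sabins.
V = 19.7·8.7·5 = 856.95 m³.
Sabine: RT60 = 0.161 × 856.95 / 308.584 = 0.447 s.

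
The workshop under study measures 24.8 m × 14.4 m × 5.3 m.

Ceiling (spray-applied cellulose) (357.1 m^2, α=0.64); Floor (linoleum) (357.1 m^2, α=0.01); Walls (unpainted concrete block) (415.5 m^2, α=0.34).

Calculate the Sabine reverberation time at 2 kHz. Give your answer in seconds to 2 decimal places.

Equivalent absorption area: A = 357.1*0.64 + 357.1*0.01 + 415.5*0.34 = 373.385 m^2.
V = 24.8·14.4·5.3 = 1892.736 m³.
T = 0.161 V/A = 0.161·1892.736/373.385 = 0.82 s.

0.82 sec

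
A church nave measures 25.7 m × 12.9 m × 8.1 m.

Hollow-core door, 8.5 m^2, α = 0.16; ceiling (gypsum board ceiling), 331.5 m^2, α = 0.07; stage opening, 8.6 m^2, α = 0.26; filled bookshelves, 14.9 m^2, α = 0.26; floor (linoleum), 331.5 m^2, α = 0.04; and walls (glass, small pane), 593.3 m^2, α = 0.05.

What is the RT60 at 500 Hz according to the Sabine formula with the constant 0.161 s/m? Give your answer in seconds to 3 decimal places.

Equivalent absorption area: A = 8.5·0.16 + 331.5·0.07 + 8.6·0.26 + 14.9·0.26 + 331.5·0.04 + 593.3·0.05 = 73.600 m^2.
V = 25.7·12.9·8.1 = 2685.393 m³.
RT60 = 0.161 · V / A = 0.161 × 2685.393 / 73.600 = 5.874 s.

5.874 s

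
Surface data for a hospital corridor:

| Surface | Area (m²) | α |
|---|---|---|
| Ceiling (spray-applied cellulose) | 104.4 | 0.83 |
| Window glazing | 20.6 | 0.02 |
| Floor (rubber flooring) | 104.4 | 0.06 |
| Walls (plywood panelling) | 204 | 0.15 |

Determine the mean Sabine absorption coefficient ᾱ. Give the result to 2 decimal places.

0.29

Total surface area S = 433.4 m².
Σ(Sᵢαᵢ) = 104.4×0.83 + 20.6×0.02 + 104.4×0.06 + 204×0.15 = 123.928.
ᾱ = 123.928 / 433.4 = 0.29.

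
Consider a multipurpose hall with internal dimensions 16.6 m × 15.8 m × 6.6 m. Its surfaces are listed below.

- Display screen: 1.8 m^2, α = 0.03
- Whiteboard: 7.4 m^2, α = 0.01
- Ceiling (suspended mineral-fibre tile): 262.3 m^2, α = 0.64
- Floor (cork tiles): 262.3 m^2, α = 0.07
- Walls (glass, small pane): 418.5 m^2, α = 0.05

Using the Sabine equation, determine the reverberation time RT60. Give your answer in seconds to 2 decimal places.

Equivalent absorption area: A = 1.8*0.03 + 7.4*0.01 + 262.3*0.64 + 262.3*0.07 + 418.5*0.05 = 207.286 m^2.
Room volume: 1731.048 m³.
T = 0.161 V/A = 0.161·1731.048/207.286 = 1.34 s.

1.34 s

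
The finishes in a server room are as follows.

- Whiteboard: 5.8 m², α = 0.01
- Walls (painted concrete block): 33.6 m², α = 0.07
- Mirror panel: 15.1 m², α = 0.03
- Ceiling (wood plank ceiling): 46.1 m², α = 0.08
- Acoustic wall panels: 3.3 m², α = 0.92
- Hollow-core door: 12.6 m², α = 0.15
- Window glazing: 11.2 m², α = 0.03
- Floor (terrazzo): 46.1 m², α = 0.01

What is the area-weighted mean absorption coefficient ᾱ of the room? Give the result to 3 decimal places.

S = Σ Sᵢ = 5.8 + 33.6 + 15.1 + 46.1 + 3.3 + 12.6 + 11.2 + 46.1 = 173.8 m².
A = 5.8*0.01 + 33.6*0.07 + 15.1*0.03 + 46.1*0.08 + 3.3*0.92 + 12.6*0.15 + 11.2*0.03 + 46.1*0.01 = 12.274 sabins.
ᾱ = 12.274 / 173.8 = 0.071.

0.071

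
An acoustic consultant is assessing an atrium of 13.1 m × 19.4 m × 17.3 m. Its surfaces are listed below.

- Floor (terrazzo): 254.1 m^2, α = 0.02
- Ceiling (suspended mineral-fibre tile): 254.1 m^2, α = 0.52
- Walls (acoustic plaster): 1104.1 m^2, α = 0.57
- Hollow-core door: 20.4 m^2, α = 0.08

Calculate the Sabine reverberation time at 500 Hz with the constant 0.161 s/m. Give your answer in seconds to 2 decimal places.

0.92 seconds

A = Σ Sᵢαᵢ = 254.1·0.02 + 254.1·0.52 + 1104.1·0.57 + 20.4·0.08 = 768.183 sabins.
Volume V = 13.1 × 19.4 × 17.3 = 4396.622 m³.
RT60 = 0.161 · V / A = 0.161 × 4396.622 / 768.183 = 0.92 s.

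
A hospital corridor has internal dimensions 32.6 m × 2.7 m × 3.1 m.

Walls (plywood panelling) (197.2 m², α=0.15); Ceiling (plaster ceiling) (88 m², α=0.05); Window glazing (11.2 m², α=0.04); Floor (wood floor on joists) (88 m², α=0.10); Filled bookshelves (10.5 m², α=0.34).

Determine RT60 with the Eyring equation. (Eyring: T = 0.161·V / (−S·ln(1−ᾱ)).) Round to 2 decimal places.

Total surface area S = 197.2 + 88 + 11.2 + 88 + 10.5 = 394.9 m².
Σ(Sᵢαᵢ) = 197.2·0.15 + 88·0.05 + 11.2·0.04 + 88·0.10 + 10.5·0.34 = 46.798.
ᾱ = 46.798 / 394.9 = 0.1185.
−S·ln(1−ᾱ) = −394.9 × ln(1 − 0.1185) = 49.809.
V = 32.6 × 2.7 × 3.1 = 272.862 m³.
T = 0.161·V/[−S·ln(1−ᾱ)] = 0.161·272.862/49.809 = 0.88 s.

0.88 sec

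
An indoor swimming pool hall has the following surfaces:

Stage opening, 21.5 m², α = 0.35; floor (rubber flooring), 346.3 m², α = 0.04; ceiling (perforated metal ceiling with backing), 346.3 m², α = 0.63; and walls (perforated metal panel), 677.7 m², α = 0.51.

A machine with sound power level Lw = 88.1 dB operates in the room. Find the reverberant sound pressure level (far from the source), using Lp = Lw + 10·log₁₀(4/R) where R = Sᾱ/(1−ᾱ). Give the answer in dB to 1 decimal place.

Σ(Sᵢαᵢ) = 21.5×0.35 + 346.3×0.04 + 346.3×0.63 + 677.7×0.51 = 585.173; total area S = 1391.8 m².
ᾱ = 585.173/1391.8 = 0.4204; R = Sᾱ/(1−ᾱ) = 585.173/(1−0.4204) = 1009.615 m².
Lp = 88.1 + 10·log₁₀(4/1009.615) = 88.1 + (-24.02) = 64.1 dB.

64.1 dB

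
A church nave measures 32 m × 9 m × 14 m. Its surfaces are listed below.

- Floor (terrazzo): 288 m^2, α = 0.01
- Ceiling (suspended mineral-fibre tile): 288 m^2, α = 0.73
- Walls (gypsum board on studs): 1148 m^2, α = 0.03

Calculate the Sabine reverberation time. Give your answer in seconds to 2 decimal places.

2.62 s

Summing Sᵢαᵢ: 2.880 + 210.240 + 34.440 → A = 247.560 sabins.
V = 32·9·14 = 4032 m³.
RT60 = 0.161 · V / A = 0.161 × 4032 / 247.560 = 2.62 s.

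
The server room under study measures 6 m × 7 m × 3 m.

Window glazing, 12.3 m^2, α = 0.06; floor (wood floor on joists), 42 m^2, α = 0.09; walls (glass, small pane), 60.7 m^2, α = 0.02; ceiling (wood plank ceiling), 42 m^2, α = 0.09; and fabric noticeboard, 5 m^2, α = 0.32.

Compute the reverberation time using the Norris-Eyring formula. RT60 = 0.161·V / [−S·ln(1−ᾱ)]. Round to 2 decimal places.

Total surface area S = 12.3 + 42 + 60.7 + 42 + 5 = 162.0 m^2.
Absorption A = 12.3·0.06 + 42·0.09 + 60.7·0.02 + 42·0.09 + 5·0.32 = 11.112 sabins.
ᾱ = 11.112 / 162.0 = 0.0686.
−S·ln(1−ᾱ) = −162.0 × ln(1 − 0.0686) = 11.513.
V = 6 × 7 × 3 = 126 m³.
RT60 = 0.161 × 126 / 11.513 = 1.76 s.

1.76 sec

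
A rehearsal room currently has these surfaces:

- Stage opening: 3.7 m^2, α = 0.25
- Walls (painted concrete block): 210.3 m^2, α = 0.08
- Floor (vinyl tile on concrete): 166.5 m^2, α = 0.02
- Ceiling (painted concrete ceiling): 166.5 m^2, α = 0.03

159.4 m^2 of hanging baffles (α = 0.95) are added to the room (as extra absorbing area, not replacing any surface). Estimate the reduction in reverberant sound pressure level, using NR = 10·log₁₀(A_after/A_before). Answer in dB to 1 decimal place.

8.3 dB

A_before = Σ Sᵢαᵢ = 3.7*0.25 + 210.3*0.08 + 166.5*0.02 + 166.5*0.03 = 26.074 sabins.
Treatment contributes 159.4·0.95 = 151.430 sabins.
A_after = 26.074 + 151.430 = 177.504 sabins.
Reduction = 10 log₁₀(A_after/A_before) = 10 log₁₀(6.8077) = 8.3 dB.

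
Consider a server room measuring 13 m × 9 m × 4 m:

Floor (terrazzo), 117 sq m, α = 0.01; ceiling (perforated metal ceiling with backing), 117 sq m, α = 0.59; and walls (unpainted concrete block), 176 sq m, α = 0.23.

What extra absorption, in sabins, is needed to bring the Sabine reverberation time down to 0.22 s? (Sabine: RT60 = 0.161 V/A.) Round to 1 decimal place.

231.8 sabins

Total absorption A₁ = 117·0.01 + 117·0.59 + 176·0.23
  = 1.170 + 69.030 + 40.480 = 110.680 sq m sabins.
Target A₂ = 0.161·468/0.22 = 342.491 sabins (V = 468 m³).
ΔA = A₂ − A₁ = 342.491 − 110.680 = 231.8 sabins.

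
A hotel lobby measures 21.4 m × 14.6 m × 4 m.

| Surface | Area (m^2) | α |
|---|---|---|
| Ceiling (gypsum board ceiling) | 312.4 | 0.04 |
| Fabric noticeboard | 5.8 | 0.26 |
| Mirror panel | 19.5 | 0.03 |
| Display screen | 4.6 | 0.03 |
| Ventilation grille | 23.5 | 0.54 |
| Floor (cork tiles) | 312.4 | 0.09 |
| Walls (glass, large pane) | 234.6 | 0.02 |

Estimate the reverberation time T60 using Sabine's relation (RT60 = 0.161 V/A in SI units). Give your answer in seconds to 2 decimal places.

A = Σ Sᵢαᵢ = 312.4*0.04 + 5.8*0.26 + 19.5*0.03 + 4.6*0.03 + 23.5*0.54 + 312.4*0.09 + 234.6*0.02 = 60.225 sabins.
Volume V = 21.4 × 14.6 × 4 = 1249.76 m³.
Sabine: RT60 = 0.161 × 1249.76 / 60.225 = 3.34 s.

3.34 s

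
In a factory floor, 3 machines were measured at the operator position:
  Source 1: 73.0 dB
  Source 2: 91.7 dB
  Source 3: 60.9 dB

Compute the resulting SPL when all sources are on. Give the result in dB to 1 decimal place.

Σ 10^(Lᵢ/10) = 1.5e+09.
Combined level = 10 log₁₀(1.5e+09) = 91.8 dB.

91.8 dB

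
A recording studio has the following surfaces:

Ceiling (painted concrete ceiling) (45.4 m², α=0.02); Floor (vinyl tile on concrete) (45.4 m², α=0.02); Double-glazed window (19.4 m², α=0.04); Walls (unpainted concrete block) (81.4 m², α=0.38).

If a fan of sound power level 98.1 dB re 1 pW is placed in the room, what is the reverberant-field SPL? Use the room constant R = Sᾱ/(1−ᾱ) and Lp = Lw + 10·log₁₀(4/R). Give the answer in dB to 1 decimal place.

Σ(Sᵢαᵢ) = 45.4·0.02 + 45.4·0.02 + 19.4·0.04 + 81.4·0.38 = 33.524; total area S = 191.6 m².
ᾱ = 0.1750, so room constant R = A/(1−ᾱ) = 40.635 m².
Lp = 98.1 + 10·log₁₀(4/40.635) = 98.1 + (-10.07) = 88.0 dB.

88.0 dB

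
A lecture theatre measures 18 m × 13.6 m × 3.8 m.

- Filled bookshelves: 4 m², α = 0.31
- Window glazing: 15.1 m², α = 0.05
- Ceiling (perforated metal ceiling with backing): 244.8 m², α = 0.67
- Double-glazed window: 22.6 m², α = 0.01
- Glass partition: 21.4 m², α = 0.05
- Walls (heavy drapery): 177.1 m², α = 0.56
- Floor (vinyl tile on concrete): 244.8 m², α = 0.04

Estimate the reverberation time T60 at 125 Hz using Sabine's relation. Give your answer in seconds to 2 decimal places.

Summing Sᵢαᵢ: 1.240 + 0.755 + 164.016 + 0.226 + 1.070 + 99.176 + 9.792 → A = 276.275 sabins.
Volume V = 18 × 13.6 × 3.8 = 930.24 m³.
T = 0.161 V/A = 0.161·930.24/276.275 = 0.54 s.

0.54 seconds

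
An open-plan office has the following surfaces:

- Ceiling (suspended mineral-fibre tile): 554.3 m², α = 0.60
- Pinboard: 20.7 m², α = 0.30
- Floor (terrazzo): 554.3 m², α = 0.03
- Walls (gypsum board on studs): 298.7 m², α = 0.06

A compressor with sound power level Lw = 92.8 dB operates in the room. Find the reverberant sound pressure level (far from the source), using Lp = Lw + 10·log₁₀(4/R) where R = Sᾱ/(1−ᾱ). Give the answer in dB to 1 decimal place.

Σ(Sᵢαᵢ) = 554.3×0.60 + 20.7×0.30 + 554.3×0.03 + 298.7×0.06 = 373.341; total area S = 1428.0 m².
ᾱ = 0.2614, so room constant R = A/(1−ᾱ) = 505.471 m².
Lp = 92.8 + 10·log₁₀(4/505.471) = 92.8 + (-21.02) = 71.8 dB.

71.8 dB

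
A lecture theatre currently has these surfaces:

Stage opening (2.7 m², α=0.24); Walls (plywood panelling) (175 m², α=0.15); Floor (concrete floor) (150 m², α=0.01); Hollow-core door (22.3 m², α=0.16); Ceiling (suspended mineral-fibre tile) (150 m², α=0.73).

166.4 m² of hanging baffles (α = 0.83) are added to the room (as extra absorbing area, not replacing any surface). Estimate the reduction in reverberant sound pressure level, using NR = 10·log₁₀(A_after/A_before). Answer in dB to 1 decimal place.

3.0 dB

Summing Sᵢαᵢ: 0.648 + 26.250 + 1.500 + 3.568 + 109.500 → A_before = 141.466 sabins.
Treatment contributes 166.4·0.83 = 138.112 sabins.
New total A_after = 279.578 sabins.
Reduction = 10 log₁₀(A_after/A_before) = 10 log₁₀(1.9763) = 3.0 dB.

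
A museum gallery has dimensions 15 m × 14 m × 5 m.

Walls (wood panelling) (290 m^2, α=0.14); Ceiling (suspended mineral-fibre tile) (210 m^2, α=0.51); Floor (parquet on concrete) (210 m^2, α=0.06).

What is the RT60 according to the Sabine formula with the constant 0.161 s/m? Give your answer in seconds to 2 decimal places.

1.05 s

Equivalent absorption area: A = 290·0.14 + 210·0.51 + 210·0.06 = 160.300 m^2.
Room volume: 1050 m³.
T = 0.161 V/A = 0.161·1050/160.300 = 1.05 s.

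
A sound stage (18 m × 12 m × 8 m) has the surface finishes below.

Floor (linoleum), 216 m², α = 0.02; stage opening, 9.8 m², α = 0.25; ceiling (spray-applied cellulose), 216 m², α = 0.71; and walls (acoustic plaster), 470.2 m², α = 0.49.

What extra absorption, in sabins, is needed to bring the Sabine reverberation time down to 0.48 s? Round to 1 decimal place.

A₁ = Σ Sᵢαᵢ = 216·0.02 + 9.8·0.25 + 216·0.71 + 470.2·0.49 = 390.528 sabins.
V = 1728 m³. Required absorption A₂ = 0.161 × 1728 / 0.48 = 579.600 sabins.
ΔA = A₂ − A₁ = 579.600 − 390.528 = 189.1 sabins.

189.1 sabins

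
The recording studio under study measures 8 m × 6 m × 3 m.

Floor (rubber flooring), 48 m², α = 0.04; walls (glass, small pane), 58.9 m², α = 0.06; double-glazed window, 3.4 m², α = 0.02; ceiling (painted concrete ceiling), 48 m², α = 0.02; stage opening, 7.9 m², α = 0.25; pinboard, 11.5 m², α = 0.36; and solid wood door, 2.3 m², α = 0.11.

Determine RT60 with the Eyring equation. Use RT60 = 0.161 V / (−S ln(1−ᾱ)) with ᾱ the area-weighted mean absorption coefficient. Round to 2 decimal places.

1.74 sec

Total surface area S = 48 + 58.9 + 3.4 + 48 + 7.9 + 11.5 + 2.3 = 180.0 m².
Absorption A = 48×0.04 + 58.9×0.06 + 3.4×0.02 + 48×0.02 + 7.9×0.25 + 11.5×0.36 + 2.3×0.11 = 12.850 sabins.
Mean coefficient ᾱ = A/S = 0.0714.
Eyring denominator: −S ln(1−ᾱ) = 13.334.
V = 8 × 6 × 3 = 144 m³.
RT60 = 0.161 × 144 / 13.334 = 1.74 s.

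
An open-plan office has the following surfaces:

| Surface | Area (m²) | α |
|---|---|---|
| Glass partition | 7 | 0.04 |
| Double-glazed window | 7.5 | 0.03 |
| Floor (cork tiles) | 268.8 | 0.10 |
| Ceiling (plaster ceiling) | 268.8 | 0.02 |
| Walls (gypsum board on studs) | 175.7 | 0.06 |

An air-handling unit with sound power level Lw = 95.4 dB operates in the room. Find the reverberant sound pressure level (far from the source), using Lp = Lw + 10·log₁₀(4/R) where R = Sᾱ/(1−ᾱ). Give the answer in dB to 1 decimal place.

84.8 dB

A = 43.303 sabins; S = 727.8 m².
ᾱ = 0.0595, so room constant R = A/(1−ᾱ) = 46.043 m².
Lp = 95.4 + 10·log₁₀(4/46.043) = 95.4 + (-10.61) = 84.8 dB.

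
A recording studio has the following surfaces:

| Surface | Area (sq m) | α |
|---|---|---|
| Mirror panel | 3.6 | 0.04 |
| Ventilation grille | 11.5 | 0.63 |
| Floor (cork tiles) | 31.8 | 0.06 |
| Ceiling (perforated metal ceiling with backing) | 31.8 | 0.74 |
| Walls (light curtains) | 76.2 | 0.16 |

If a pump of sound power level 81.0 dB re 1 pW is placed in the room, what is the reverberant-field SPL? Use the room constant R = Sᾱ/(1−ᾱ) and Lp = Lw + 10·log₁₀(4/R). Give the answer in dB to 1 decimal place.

69.0 dB

A = 45.021 sabins; S = 154.9 sq m.
ᾱ = 45.021/154.9 = 0.2906; R = Sᾱ/(1−ᾱ) = 45.021/(1−0.2906) = 63.463 sq m.
Lp = Lw + 10 log₁₀(4/R) = 81.0 -12.00 = 69.0 dB.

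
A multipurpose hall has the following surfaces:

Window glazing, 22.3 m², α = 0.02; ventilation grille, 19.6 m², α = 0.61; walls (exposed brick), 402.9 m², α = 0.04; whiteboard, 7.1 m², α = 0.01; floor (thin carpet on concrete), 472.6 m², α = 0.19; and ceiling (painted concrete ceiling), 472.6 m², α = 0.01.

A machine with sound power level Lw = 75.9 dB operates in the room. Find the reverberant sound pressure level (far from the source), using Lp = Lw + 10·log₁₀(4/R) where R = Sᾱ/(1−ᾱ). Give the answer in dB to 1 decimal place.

60.6 dB

Σ(Sᵢαᵢ) = 22.3×0.02 + 19.6×0.61 + 402.9×0.04 + 7.1×0.01 + 472.6×0.19 + 472.6×0.01 = 123.109; total area S = 1397.1 m².
ᾱ = 123.109/1397.1 = 0.0881; R = Sᾱ/(1−ᾱ) = 123.109/(1−0.0881) = 135.003 m².
Lp = 75.9 + 10·log₁₀(4/135.003) = 75.9 + (-15.28) = 60.6 dB.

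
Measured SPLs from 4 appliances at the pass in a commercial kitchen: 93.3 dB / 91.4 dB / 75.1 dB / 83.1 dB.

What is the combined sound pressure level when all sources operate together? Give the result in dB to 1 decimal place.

Converting to relative power and adding: 10^(93.3/10) + 10^(91.4/10) + 10^(75.1/10) + 10^(83.1/10) = 3.755e+09.
Combined level = 10 log₁₀(3.755e+09) = 95.7 dB.

95.7 dB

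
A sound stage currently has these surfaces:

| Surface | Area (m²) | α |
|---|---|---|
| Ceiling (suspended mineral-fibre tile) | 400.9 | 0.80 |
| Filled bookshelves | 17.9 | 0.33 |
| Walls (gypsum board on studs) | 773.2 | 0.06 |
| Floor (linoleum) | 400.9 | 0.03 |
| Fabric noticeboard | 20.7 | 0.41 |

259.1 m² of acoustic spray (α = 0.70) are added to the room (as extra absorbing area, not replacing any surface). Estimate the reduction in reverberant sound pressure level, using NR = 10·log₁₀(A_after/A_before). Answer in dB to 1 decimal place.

1.6 dB

Total absorption A_before = 400.9×0.80 + 17.9×0.33 + 773.2×0.06 + 400.9×0.03 + 20.7×0.41
  = 320.720 + 5.907 + 46.392 + 12.027 + 8.487 = 393.533 m² sabins.
Added absorption = 259.1 × 0.70 = 181.370 sabins.
A_after = 393.533 + 181.370 = 574.903 sabins.
NR = 10·log₁₀(574.903/393.533) = 1.6 dB.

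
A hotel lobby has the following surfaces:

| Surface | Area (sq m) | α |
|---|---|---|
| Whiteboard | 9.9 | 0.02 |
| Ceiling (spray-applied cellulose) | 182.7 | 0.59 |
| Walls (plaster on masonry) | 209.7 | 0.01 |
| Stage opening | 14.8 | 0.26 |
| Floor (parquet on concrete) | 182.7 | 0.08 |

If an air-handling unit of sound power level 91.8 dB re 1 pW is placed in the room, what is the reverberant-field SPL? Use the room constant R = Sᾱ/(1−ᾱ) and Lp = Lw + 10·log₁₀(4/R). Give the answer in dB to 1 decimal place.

75.7 dB

Σ(Sᵢαᵢ) = 9.9·0.02 + 182.7·0.59 + 209.7·0.01 + 14.8·0.26 + 182.7·0.08 = 128.552; total area S = 599.8 sq m.
ᾱ = 0.2143, so room constant R = A/(1−ᾱ) = 163.615 sq m.
Lp = 91.8 + 10·log₁₀(4/163.615) = 91.8 + (-16.12) = 75.7 dB.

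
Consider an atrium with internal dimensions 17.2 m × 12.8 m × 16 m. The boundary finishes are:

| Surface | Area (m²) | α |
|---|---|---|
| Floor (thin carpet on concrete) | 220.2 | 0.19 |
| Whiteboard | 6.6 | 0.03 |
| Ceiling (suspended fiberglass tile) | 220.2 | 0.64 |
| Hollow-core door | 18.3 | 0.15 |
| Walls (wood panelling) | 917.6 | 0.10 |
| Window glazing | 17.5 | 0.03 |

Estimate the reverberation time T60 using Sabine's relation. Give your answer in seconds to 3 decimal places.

2.040 seconds

Total absorption A = 220.2×0.19 + 6.6×0.03 + 220.2×0.64 + 18.3×0.15 + 917.6×0.10 + 17.5×0.03
  = 41.838 + 0.198 + 140.928 + 2.745 + 91.760 + 0.525 = 277.994 m² sabins.
V = 17.2·12.8·16 = 3522.56 m³.
T = 0.161 V/A = 0.161·3522.56/277.994 = 2.040 s.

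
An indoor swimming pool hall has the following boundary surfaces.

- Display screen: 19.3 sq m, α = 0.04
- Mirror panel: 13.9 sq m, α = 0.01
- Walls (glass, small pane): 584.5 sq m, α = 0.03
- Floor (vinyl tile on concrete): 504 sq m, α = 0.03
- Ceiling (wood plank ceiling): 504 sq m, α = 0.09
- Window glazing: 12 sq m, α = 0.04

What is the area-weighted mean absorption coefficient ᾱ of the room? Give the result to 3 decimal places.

0.048

Total surface area S = 1637.7 sq m.
Weighted sum Σ Sα = 79.406.
ᾱ = 79.406 / 1637.7 = 0.048.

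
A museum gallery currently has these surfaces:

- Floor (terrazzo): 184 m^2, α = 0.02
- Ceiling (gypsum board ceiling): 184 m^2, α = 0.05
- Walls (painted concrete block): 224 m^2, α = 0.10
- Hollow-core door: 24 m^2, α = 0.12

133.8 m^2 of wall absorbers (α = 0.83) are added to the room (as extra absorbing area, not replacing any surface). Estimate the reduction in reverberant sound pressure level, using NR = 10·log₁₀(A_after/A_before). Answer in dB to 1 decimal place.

5.9 dB

Total absorption A_before = 184·0.02 + 184·0.05 + 224·0.10 + 24·0.12
  = 3.680 + 9.200 + 22.400 + 2.880 = 38.160 m^2 sabins.
Treatment contributes 133.8·0.83 = 111.054 sabins.
New total A_after = 149.214 sabins.
Reduction = 10 log₁₀(A_after/A_before) = 10 log₁₀(3.9102) = 5.9 dB.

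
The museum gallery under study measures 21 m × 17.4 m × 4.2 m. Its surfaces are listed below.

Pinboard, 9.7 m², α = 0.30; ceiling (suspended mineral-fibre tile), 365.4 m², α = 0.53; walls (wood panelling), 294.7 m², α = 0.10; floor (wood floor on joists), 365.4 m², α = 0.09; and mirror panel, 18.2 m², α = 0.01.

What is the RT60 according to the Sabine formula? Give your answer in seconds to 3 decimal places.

Summing Sᵢαᵢ: 2.910 + 193.662 + 29.470 + 32.886 + 0.182 → A = 259.110 sabins.
V = 21·17.4·4.2 = 1534.68 m³.
RT60 = 0.161 · V / A = 0.161 × 1534.68 / 259.110 = 0.954 s.

0.954 sec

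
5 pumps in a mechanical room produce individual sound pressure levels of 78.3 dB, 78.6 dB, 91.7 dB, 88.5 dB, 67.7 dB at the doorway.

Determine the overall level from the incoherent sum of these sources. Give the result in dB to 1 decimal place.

Converting to relative power and adding: 10^(78.3/10) + 10^(78.6/10) + 10^(91.7/10) + 10^(88.5/10) + 10^(67.7/10) = 2.333e+09.
L_total = 10·log₁₀(2.333e+09) = 93.7 dB.

93.7 dB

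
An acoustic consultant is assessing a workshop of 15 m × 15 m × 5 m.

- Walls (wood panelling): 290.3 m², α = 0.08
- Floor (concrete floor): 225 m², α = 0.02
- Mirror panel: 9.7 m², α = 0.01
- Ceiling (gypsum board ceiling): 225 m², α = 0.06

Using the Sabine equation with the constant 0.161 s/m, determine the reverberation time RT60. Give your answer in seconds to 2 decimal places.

Summing Sᵢαᵢ: 23.224 + 4.500 + 0.097 + 13.500 → A = 41.321 sabins.
V = 15·15·5 = 1125 m³.
T = 0.161 V/A = 0.161·1125/41.321 = 4.38 s.

4.38 s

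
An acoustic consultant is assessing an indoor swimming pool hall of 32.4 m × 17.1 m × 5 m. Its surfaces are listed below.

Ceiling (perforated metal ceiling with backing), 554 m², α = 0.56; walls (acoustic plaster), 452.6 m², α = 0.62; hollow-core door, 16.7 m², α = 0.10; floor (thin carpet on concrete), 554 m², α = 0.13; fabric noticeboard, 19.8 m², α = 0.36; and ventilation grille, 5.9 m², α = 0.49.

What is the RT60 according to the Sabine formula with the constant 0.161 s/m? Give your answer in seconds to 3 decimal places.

0.661 s

A = Σ Sᵢαᵢ = 554*0.56 + 452.6*0.62 + 16.7*0.10 + 554*0.13 + 19.8*0.36 + 5.9*0.49 = 674.561 sabins.
Room volume: 2770.2 m³.
Sabine: RT60 = 0.161 × 2770.2 / 674.561 = 0.661 s.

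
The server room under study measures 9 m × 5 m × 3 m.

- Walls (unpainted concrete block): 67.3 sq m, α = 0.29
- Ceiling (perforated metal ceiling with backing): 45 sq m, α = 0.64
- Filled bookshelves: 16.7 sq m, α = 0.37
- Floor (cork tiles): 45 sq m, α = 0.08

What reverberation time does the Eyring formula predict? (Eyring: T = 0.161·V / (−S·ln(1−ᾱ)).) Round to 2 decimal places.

S = Σ Sᵢ = 174.0 sq m.
Σ(Sᵢαᵢ) = 67.3×0.29 + 45×0.64 + 16.7×0.37 + 45×0.08 = 58.096.
ᾱ = 58.096 / 174.0 = 0.3339.
−S·ln(1−ᾱ) = −174.0 × ln(1 − 0.3339) = 70.699.
V = 9 × 5 × 3 = 135 m³.
RT60 = 0.161 × 135 / 70.699 = 0.31 s.

0.31 s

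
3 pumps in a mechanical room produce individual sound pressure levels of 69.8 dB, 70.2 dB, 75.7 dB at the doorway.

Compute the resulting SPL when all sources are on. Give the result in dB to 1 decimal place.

Σ 10^(Lᵢ/10) = 5.717e+07.
Combined level = 10 log₁₀(5.717e+07) = 77.6 dB.

77.6 dB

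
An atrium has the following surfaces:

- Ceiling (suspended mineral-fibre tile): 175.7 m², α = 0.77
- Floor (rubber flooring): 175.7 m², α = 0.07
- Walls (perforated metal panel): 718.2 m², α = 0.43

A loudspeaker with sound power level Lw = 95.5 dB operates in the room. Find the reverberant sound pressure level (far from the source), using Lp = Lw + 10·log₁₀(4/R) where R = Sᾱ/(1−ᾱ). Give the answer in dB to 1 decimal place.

72.5 dB

A = 456.414 sabins; S = 1069.6 m².
ᾱ = 456.414/1069.6 = 0.4267; R = Sᾱ/(1−ᾱ) = 456.414/(1−0.4267) = 796.117 m².
Lp = Lw + 10 log₁₀(4/R) = 95.5 -22.99 = 72.5 dB.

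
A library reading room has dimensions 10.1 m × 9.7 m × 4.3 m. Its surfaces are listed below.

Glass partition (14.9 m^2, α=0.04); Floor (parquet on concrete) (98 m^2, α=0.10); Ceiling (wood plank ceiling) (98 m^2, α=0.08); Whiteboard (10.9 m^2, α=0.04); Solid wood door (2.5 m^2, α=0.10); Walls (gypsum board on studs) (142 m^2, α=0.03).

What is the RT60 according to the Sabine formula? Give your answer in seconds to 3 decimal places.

2.926 s

A = Σ Sᵢαᵢ = 14.9*0.04 + 98*0.10 + 98*0.08 + 10.9*0.04 + 2.5*0.10 + 142*0.03 = 23.182 sabins.
V = 10.1·9.7·4.3 = 421.271 m³.
RT60 = 0.161 · V / A = 0.161 × 421.271 / 23.182 = 2.926 s.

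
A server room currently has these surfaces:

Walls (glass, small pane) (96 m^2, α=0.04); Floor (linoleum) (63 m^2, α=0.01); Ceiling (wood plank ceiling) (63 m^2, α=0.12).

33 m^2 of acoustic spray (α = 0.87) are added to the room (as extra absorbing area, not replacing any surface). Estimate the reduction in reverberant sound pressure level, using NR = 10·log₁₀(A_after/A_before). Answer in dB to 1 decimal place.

A_before = Σ Sᵢαᵢ = 96×0.04 + 63×0.01 + 63×0.12 = 12.030 sabins.
Treatment contributes 33·0.87 = 28.710 sabins.
A_after = 12.030 + 28.710 = 40.740 sabins.
NR = 10·log₁₀(40.740/12.030) = 5.3 dB.

5.3 dB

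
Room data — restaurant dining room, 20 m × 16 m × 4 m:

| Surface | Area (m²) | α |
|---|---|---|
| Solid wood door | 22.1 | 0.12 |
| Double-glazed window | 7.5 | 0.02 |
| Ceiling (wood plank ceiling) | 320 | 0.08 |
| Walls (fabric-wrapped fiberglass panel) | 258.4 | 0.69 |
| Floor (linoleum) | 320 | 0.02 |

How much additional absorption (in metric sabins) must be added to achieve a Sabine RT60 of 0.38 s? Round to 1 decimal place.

Summing Sᵢαᵢ: 2.652 + 0.150 + 25.600 + 178.296 + 6.400 → A₁ = 213.098 sabins.
For T = 0.38 s, need A₂ = 0.161·V/T = 0.161·1280/0.38 = 542.316 sabins.
ΔA = A₂ − A₁ = 542.316 − 213.098 = 329.2 sabins.

329.2 sabins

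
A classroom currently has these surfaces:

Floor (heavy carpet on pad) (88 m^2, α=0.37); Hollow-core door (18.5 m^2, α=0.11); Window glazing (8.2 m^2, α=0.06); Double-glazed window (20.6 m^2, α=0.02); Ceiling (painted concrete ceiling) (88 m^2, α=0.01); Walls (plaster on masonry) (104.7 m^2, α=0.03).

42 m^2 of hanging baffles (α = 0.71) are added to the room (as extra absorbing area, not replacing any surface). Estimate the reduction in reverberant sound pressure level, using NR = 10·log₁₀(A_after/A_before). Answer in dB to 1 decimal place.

Total absorption A_before = 88×0.37 + 18.5×0.11 + 8.2×0.06 + 20.6×0.02 + 88×0.01 + 104.7×0.03
  = 32.560 + 2.035 + 0.492 + 0.412 + 0.880 + 3.141 = 39.520 m^2 sabins.
Treatment contributes 42·0.71 = 29.820 sabins.
New total A_after = 69.340 sabins.
Reduction = 10 log₁₀(A_after/A_before) = 10 log₁₀(1.7546) = 2.4 dB.

2.4 dB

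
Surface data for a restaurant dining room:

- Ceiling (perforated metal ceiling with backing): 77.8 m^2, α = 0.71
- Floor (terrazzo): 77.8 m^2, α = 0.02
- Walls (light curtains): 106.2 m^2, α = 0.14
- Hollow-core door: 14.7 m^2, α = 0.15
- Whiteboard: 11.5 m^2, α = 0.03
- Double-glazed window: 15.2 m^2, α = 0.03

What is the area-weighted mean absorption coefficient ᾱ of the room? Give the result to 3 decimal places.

Total surface area S = 303.2 m^2.
Weighted sum Σ Sα = 74.668.
ᾱ = 74.668 / 303.2 = 0.246.

0.246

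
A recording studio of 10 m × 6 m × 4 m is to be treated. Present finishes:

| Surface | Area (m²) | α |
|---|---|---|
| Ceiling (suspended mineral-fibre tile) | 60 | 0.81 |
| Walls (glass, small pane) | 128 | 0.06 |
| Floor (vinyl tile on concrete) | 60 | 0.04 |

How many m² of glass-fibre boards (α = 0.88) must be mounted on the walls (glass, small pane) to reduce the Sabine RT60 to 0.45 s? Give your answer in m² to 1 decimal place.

33.2

A₁ = Σ Sᵢαᵢ = 60*0.81 + 128*0.06 + 60*0.04 = 58.680 sabins.
Required A₂ = 0.161·240/0.45 = 85.867 sabins.
Absorption to add: 85.867 − 58.680 = 27.187 sabins.
Each m² of panel replacing the walls (glass, small pane) adds (0.88 − 0.06) = 0.82 sabins.
Area = ΔA/Δα = 27.187/0.82 = 33.2 m².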